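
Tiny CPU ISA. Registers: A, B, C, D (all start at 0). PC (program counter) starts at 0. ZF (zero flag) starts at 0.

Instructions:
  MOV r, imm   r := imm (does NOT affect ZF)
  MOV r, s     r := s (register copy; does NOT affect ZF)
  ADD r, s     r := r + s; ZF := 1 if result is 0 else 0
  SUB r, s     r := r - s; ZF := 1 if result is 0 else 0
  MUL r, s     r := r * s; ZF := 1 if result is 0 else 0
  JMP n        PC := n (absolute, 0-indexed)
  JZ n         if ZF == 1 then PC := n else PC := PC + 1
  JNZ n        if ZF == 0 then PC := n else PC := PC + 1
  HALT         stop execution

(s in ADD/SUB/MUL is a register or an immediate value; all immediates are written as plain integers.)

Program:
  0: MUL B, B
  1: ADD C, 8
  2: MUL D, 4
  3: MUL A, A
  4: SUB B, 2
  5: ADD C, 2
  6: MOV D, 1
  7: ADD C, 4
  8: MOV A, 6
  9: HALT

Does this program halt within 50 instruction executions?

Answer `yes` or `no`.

Step 1: PC=0 exec 'MUL B, B'. After: A=0 B=0 C=0 D=0 ZF=1 PC=1
Step 2: PC=1 exec 'ADD C, 8'. After: A=0 B=0 C=8 D=0 ZF=0 PC=2
Step 3: PC=2 exec 'MUL D, 4'. After: A=0 B=0 C=8 D=0 ZF=1 PC=3
Step 4: PC=3 exec 'MUL A, A'. After: A=0 B=0 C=8 D=0 ZF=1 PC=4
Step 5: PC=4 exec 'SUB B, 2'. After: A=0 B=-2 C=8 D=0 ZF=0 PC=5
Step 6: PC=5 exec 'ADD C, 2'. After: A=0 B=-2 C=10 D=0 ZF=0 PC=6
Step 7: PC=6 exec 'MOV D, 1'. After: A=0 B=-2 C=10 D=1 ZF=0 PC=7
Step 8: PC=7 exec 'ADD C, 4'. After: A=0 B=-2 C=14 D=1 ZF=0 PC=8
Step 9: PC=8 exec 'MOV A, 6'. After: A=6 B=-2 C=14 D=1 ZF=0 PC=9
Step 10: PC=9 exec 'HALT'. After: A=6 B=-2 C=14 D=1 ZF=0 PC=9 HALTED

Answer: yes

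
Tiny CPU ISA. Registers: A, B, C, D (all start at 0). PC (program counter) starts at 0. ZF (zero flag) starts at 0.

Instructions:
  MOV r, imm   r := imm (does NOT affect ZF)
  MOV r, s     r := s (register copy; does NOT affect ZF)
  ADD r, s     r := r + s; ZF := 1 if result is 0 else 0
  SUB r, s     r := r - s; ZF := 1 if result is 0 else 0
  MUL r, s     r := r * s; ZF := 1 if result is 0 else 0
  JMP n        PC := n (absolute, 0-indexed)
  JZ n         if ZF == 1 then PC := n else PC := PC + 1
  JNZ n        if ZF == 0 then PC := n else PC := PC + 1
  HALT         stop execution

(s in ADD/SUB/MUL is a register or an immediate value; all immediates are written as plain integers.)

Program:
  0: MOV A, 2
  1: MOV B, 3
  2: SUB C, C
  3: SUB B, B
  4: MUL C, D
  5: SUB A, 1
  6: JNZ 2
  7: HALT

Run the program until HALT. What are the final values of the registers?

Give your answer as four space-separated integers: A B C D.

Step 1: PC=0 exec 'MOV A, 2'. After: A=2 B=0 C=0 D=0 ZF=0 PC=1
Step 2: PC=1 exec 'MOV B, 3'. After: A=2 B=3 C=0 D=0 ZF=0 PC=2
Step 3: PC=2 exec 'SUB C, C'. After: A=2 B=3 C=0 D=0 ZF=1 PC=3
Step 4: PC=3 exec 'SUB B, B'. After: A=2 B=0 C=0 D=0 ZF=1 PC=4
Step 5: PC=4 exec 'MUL C, D'. After: A=2 B=0 C=0 D=0 ZF=1 PC=5
Step 6: PC=5 exec 'SUB A, 1'. After: A=1 B=0 C=0 D=0 ZF=0 PC=6
Step 7: PC=6 exec 'JNZ 2'. After: A=1 B=0 C=0 D=0 ZF=0 PC=2
Step 8: PC=2 exec 'SUB C, C'. After: A=1 B=0 C=0 D=0 ZF=1 PC=3
Step 9: PC=3 exec 'SUB B, B'. After: A=1 B=0 C=0 D=0 ZF=1 PC=4
Step 10: PC=4 exec 'MUL C, D'. After: A=1 B=0 C=0 D=0 ZF=1 PC=5
Step 11: PC=5 exec 'SUB A, 1'. After: A=0 B=0 C=0 D=0 ZF=1 PC=6
Step 12: PC=6 exec 'JNZ 2'. After: A=0 B=0 C=0 D=0 ZF=1 PC=7
Step 13: PC=7 exec 'HALT'. After: A=0 B=0 C=0 D=0 ZF=1 PC=7 HALTED

Answer: 0 0 0 0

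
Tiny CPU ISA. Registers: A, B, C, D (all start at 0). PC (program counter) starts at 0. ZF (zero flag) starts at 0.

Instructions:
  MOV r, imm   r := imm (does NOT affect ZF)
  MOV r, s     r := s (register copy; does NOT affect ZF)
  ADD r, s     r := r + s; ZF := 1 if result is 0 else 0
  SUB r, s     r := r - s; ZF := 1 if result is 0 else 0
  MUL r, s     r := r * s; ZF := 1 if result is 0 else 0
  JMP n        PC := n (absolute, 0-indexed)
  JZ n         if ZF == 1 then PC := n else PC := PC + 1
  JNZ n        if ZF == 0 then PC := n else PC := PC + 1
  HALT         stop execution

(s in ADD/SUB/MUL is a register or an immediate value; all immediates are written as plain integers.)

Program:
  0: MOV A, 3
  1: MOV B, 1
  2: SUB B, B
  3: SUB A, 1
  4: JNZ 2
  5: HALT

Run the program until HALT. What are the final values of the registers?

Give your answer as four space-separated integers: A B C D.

Answer: 0 0 0 0

Derivation:
Step 1: PC=0 exec 'MOV A, 3'. After: A=3 B=0 C=0 D=0 ZF=0 PC=1
Step 2: PC=1 exec 'MOV B, 1'. After: A=3 B=1 C=0 D=0 ZF=0 PC=2
Step 3: PC=2 exec 'SUB B, B'. After: A=3 B=0 C=0 D=0 ZF=1 PC=3
Step 4: PC=3 exec 'SUB A, 1'. After: A=2 B=0 C=0 D=0 ZF=0 PC=4
Step 5: PC=4 exec 'JNZ 2'. After: A=2 B=0 C=0 D=0 ZF=0 PC=2
Step 6: PC=2 exec 'SUB B, B'. After: A=2 B=0 C=0 D=0 ZF=1 PC=3
Step 7: PC=3 exec 'SUB A, 1'. After: A=1 B=0 C=0 D=0 ZF=0 PC=4
Step 8: PC=4 exec 'JNZ 2'. After: A=1 B=0 C=0 D=0 ZF=0 PC=2
Step 9: PC=2 exec 'SUB B, B'. After: A=1 B=0 C=0 D=0 ZF=1 PC=3
Step 10: PC=3 exec 'SUB A, 1'. After: A=0 B=0 C=0 D=0 ZF=1 PC=4
Step 11: PC=4 exec 'JNZ 2'. After: A=0 B=0 C=0 D=0 ZF=1 PC=5
Step 12: PC=5 exec 'HALT'. After: A=0 B=0 C=0 D=0 ZF=1 PC=5 HALTED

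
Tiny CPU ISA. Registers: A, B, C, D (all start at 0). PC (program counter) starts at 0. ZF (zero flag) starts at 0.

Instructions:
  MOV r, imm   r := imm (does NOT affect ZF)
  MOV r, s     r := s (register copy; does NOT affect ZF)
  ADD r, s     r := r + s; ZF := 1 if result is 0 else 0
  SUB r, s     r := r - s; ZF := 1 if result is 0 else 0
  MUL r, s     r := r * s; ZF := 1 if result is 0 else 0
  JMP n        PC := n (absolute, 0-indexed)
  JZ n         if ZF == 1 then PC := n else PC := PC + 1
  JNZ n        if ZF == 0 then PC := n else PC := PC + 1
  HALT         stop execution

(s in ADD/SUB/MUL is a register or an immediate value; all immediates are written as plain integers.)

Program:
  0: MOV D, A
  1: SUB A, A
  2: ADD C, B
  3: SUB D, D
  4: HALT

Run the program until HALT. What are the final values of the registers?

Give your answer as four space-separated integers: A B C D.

Answer: 0 0 0 0

Derivation:
Step 1: PC=0 exec 'MOV D, A'. After: A=0 B=0 C=0 D=0 ZF=0 PC=1
Step 2: PC=1 exec 'SUB A, A'. After: A=0 B=0 C=0 D=0 ZF=1 PC=2
Step 3: PC=2 exec 'ADD C, B'. After: A=0 B=0 C=0 D=0 ZF=1 PC=3
Step 4: PC=3 exec 'SUB D, D'. After: A=0 B=0 C=0 D=0 ZF=1 PC=4
Step 5: PC=4 exec 'HALT'. After: A=0 B=0 C=0 D=0 ZF=1 PC=4 HALTED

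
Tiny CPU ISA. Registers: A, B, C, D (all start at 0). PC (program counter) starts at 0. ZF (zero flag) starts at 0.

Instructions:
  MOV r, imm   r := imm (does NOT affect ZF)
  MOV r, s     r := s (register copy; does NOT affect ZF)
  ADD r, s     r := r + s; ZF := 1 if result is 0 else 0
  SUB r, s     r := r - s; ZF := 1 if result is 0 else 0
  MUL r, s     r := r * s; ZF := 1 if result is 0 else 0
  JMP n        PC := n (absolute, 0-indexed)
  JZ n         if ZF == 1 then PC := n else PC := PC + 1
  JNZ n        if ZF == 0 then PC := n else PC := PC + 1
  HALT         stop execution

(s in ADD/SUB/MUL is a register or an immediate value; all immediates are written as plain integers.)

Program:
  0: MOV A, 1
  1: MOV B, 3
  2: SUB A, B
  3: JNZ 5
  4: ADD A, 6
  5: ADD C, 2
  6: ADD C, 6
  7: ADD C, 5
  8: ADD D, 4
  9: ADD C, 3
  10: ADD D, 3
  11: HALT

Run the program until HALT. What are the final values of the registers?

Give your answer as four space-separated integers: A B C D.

Answer: -2 3 16 7

Derivation:
Step 1: PC=0 exec 'MOV A, 1'. After: A=1 B=0 C=0 D=0 ZF=0 PC=1
Step 2: PC=1 exec 'MOV B, 3'. After: A=1 B=3 C=0 D=0 ZF=0 PC=2
Step 3: PC=2 exec 'SUB A, B'. After: A=-2 B=3 C=0 D=0 ZF=0 PC=3
Step 4: PC=3 exec 'JNZ 5'. After: A=-2 B=3 C=0 D=0 ZF=0 PC=5
Step 5: PC=5 exec 'ADD C, 2'. After: A=-2 B=3 C=2 D=0 ZF=0 PC=6
Step 6: PC=6 exec 'ADD C, 6'. After: A=-2 B=3 C=8 D=0 ZF=0 PC=7
Step 7: PC=7 exec 'ADD C, 5'. After: A=-2 B=3 C=13 D=0 ZF=0 PC=8
Step 8: PC=8 exec 'ADD D, 4'. After: A=-2 B=3 C=13 D=4 ZF=0 PC=9
Step 9: PC=9 exec 'ADD C, 3'. After: A=-2 B=3 C=16 D=4 ZF=0 PC=10
Step 10: PC=10 exec 'ADD D, 3'. After: A=-2 B=3 C=16 D=7 ZF=0 PC=11
Step 11: PC=11 exec 'HALT'. After: A=-2 B=3 C=16 D=7 ZF=0 PC=11 HALTED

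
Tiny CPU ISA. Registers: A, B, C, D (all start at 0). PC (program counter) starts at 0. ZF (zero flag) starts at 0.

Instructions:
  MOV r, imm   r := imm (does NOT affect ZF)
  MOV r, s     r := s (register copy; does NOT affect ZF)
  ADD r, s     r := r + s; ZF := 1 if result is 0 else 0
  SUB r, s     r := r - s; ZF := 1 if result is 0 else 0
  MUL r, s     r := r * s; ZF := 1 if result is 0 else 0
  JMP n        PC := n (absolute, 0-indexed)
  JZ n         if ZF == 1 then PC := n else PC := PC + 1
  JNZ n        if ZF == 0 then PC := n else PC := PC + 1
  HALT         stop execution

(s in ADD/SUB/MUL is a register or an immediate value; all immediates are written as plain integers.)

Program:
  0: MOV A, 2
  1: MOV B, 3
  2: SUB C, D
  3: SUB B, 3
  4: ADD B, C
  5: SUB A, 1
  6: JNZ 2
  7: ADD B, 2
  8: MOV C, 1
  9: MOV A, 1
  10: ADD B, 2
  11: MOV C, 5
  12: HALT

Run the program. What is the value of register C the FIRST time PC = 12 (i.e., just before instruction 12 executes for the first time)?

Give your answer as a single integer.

Step 1: PC=0 exec 'MOV A, 2'. After: A=2 B=0 C=0 D=0 ZF=0 PC=1
Step 2: PC=1 exec 'MOV B, 3'. After: A=2 B=3 C=0 D=0 ZF=0 PC=2
Step 3: PC=2 exec 'SUB C, D'. After: A=2 B=3 C=0 D=0 ZF=1 PC=3
Step 4: PC=3 exec 'SUB B, 3'. After: A=2 B=0 C=0 D=0 ZF=1 PC=4
Step 5: PC=4 exec 'ADD B, C'. After: A=2 B=0 C=0 D=0 ZF=1 PC=5
Step 6: PC=5 exec 'SUB A, 1'. After: A=1 B=0 C=0 D=0 ZF=0 PC=6
Step 7: PC=6 exec 'JNZ 2'. After: A=1 B=0 C=0 D=0 ZF=0 PC=2
Step 8: PC=2 exec 'SUB C, D'. After: A=1 B=0 C=0 D=0 ZF=1 PC=3
Step 9: PC=3 exec 'SUB B, 3'. After: A=1 B=-3 C=0 D=0 ZF=0 PC=4
Step 10: PC=4 exec 'ADD B, C'. After: A=1 B=-3 C=0 D=0 ZF=0 PC=5
Step 11: PC=5 exec 'SUB A, 1'. After: A=0 B=-3 C=0 D=0 ZF=1 PC=6
Step 12: PC=6 exec 'JNZ 2'. After: A=0 B=-3 C=0 D=0 ZF=1 PC=7
Step 13: PC=7 exec 'ADD B, 2'. After: A=0 B=-1 C=0 D=0 ZF=0 PC=8
Step 14: PC=8 exec 'MOV C, 1'. After: A=0 B=-1 C=1 D=0 ZF=0 PC=9
Step 15: PC=9 exec 'MOV A, 1'. After: A=1 B=-1 C=1 D=0 ZF=0 PC=10
Step 16: PC=10 exec 'ADD B, 2'. After: A=1 B=1 C=1 D=0 ZF=0 PC=11
Step 17: PC=11 exec 'MOV C, 5'. After: A=1 B=1 C=5 D=0 ZF=0 PC=12
First time PC=12: C=5

5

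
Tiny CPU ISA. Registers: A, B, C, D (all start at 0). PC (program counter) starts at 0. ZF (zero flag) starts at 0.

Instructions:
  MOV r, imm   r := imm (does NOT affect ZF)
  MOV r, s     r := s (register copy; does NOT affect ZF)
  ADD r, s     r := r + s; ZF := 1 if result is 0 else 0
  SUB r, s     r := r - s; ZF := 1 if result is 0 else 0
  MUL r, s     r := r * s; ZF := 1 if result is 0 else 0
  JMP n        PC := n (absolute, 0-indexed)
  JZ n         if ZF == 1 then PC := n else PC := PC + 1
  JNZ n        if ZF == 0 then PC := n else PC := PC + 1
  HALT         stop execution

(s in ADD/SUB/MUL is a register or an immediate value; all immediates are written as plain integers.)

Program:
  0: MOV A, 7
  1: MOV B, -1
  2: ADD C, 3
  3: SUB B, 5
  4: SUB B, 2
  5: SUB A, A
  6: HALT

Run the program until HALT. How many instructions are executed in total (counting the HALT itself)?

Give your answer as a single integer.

Answer: 7

Derivation:
Step 1: PC=0 exec 'MOV A, 7'. After: A=7 B=0 C=0 D=0 ZF=0 PC=1
Step 2: PC=1 exec 'MOV B, -1'. After: A=7 B=-1 C=0 D=0 ZF=0 PC=2
Step 3: PC=2 exec 'ADD C, 3'. After: A=7 B=-1 C=3 D=0 ZF=0 PC=3
Step 4: PC=3 exec 'SUB B, 5'. After: A=7 B=-6 C=3 D=0 ZF=0 PC=4
Step 5: PC=4 exec 'SUB B, 2'. After: A=7 B=-8 C=3 D=0 ZF=0 PC=5
Step 6: PC=5 exec 'SUB A, A'. After: A=0 B=-8 C=3 D=0 ZF=1 PC=6
Step 7: PC=6 exec 'HALT'. After: A=0 B=-8 C=3 D=0 ZF=1 PC=6 HALTED
Total instructions executed: 7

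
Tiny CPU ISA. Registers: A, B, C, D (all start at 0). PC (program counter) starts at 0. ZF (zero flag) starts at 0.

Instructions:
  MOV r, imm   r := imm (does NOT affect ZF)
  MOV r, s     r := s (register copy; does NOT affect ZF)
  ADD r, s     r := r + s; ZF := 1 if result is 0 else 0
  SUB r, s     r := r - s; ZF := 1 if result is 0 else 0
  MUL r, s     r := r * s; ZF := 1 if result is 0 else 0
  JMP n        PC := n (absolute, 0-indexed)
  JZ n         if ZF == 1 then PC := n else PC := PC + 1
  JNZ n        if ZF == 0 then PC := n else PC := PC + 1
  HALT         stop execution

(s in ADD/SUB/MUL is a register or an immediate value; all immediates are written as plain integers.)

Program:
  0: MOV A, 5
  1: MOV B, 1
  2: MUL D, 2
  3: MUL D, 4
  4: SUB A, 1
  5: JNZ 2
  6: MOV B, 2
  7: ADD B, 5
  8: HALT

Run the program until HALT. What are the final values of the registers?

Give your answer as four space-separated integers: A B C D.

Answer: 0 7 0 0

Derivation:
Step 1: PC=0 exec 'MOV A, 5'. After: A=5 B=0 C=0 D=0 ZF=0 PC=1
Step 2: PC=1 exec 'MOV B, 1'. After: A=5 B=1 C=0 D=0 ZF=0 PC=2
Step 3: PC=2 exec 'MUL D, 2'. After: A=5 B=1 C=0 D=0 ZF=1 PC=3
Step 4: PC=3 exec 'MUL D, 4'. After: A=5 B=1 C=0 D=0 ZF=1 PC=4
Step 5: PC=4 exec 'SUB A, 1'. After: A=4 B=1 C=0 D=0 ZF=0 PC=5
Step 6: PC=5 exec 'JNZ 2'. After: A=4 B=1 C=0 D=0 ZF=0 PC=2
Step 7: PC=2 exec 'MUL D, 2'. After: A=4 B=1 C=0 D=0 ZF=1 PC=3
Step 8: PC=3 exec 'MUL D, 4'. After: A=4 B=1 C=0 D=0 ZF=1 PC=4
Step 9: PC=4 exec 'SUB A, 1'. After: A=3 B=1 C=0 D=0 ZF=0 PC=5
Step 10: PC=5 exec 'JNZ 2'. After: A=3 B=1 C=0 D=0 ZF=0 PC=2
Step 11: PC=2 exec 'MUL D, 2'. After: A=3 B=1 C=0 D=0 ZF=1 PC=3
Step 12: PC=3 exec 'MUL D, 4'. After: A=3 B=1 C=0 D=0 ZF=1 PC=4
Step 13: PC=4 exec 'SUB A, 1'. After: A=2 B=1 C=0 D=0 ZF=0 PC=5
Step 14: PC=5 exec 'JNZ 2'. After: A=2 B=1 C=0 D=0 ZF=0 PC=2
Step 15: PC=2 exec 'MUL D, 2'. After: A=2 B=1 C=0 D=0 ZF=1 PC=3
Step 16: PC=3 exec 'MUL D, 4'. After: A=2 B=1 C=0 D=0 ZF=1 PC=4
Step 17: PC=4 exec 'SUB A, 1'. After: A=1 B=1 C=0 D=0 ZF=0 PC=5
Step 18: PC=5 exec 'JNZ 2'. After: A=1 B=1 C=0 D=0 ZF=0 PC=2
Step 19: PC=2 exec 'MUL D, 2'. After: A=1 B=1 C=0 D=0 ZF=1 PC=3
Step 20: PC=3 exec 'MUL D, 4'. After: A=1 B=1 C=0 D=0 ZF=1 PC=4
Step 21: PC=4 exec 'SUB A, 1'. After: A=0 B=1 C=0 D=0 ZF=1 PC=5
Step 22: PC=5 exec 'JNZ 2'. After: A=0 B=1 C=0 D=0 ZF=1 PC=6
Step 23: PC=6 exec 'MOV B, 2'. After: A=0 B=2 C=0 D=0 ZF=1 PC=7
Step 24: PC=7 exec 'ADD B, 5'. After: A=0 B=7 C=0 D=0 ZF=0 PC=8
Step 25: PC=8 exec 'HALT'. After: A=0 B=7 C=0 D=0 ZF=0 PC=8 HALTED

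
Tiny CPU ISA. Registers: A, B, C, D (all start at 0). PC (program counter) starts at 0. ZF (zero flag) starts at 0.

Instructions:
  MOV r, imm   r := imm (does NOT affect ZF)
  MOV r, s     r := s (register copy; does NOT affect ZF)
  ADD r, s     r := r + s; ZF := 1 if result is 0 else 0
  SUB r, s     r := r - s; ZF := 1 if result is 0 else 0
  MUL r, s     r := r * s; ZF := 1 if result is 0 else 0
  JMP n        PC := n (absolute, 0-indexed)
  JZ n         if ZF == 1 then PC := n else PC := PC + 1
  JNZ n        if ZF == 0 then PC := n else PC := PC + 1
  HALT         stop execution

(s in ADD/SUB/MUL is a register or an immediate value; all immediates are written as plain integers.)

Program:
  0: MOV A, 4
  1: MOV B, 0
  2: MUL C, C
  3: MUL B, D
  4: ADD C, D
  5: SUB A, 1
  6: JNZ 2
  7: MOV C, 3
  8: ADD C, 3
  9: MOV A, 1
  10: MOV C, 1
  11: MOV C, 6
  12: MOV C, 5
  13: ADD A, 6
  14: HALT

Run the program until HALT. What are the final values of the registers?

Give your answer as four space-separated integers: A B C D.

Answer: 7 0 5 0

Derivation:
Step 1: PC=0 exec 'MOV A, 4'. After: A=4 B=0 C=0 D=0 ZF=0 PC=1
Step 2: PC=1 exec 'MOV B, 0'. After: A=4 B=0 C=0 D=0 ZF=0 PC=2
Step 3: PC=2 exec 'MUL C, C'. After: A=4 B=0 C=0 D=0 ZF=1 PC=3
Step 4: PC=3 exec 'MUL B, D'. After: A=4 B=0 C=0 D=0 ZF=1 PC=4
Step 5: PC=4 exec 'ADD C, D'. After: A=4 B=0 C=0 D=0 ZF=1 PC=5
Step 6: PC=5 exec 'SUB A, 1'. After: A=3 B=0 C=0 D=0 ZF=0 PC=6
Step 7: PC=6 exec 'JNZ 2'. After: A=3 B=0 C=0 D=0 ZF=0 PC=2
Step 8: PC=2 exec 'MUL C, C'. After: A=3 B=0 C=0 D=0 ZF=1 PC=3
Step 9: PC=3 exec 'MUL B, D'. After: A=3 B=0 C=0 D=0 ZF=1 PC=4
Step 10: PC=4 exec 'ADD C, D'. After: A=3 B=0 C=0 D=0 ZF=1 PC=5
Step 11: PC=5 exec 'SUB A, 1'. After: A=2 B=0 C=0 D=0 ZF=0 PC=6
Step 12: PC=6 exec 'JNZ 2'. After: A=2 B=0 C=0 D=0 ZF=0 PC=2
Step 13: PC=2 exec 'MUL C, C'. After: A=2 B=0 C=0 D=0 ZF=1 PC=3
Step 14: PC=3 exec 'MUL B, D'. After: A=2 B=0 C=0 D=0 ZF=1 PC=4
Step 15: PC=4 exec 'ADD C, D'. After: A=2 B=0 C=0 D=0 ZF=1 PC=5
Step 16: PC=5 exec 'SUB A, 1'. After: A=1 B=0 C=0 D=0 ZF=0 PC=6
Step 17: PC=6 exec 'JNZ 2'. After: A=1 B=0 C=0 D=0 ZF=0 PC=2
Step 18: PC=2 exec 'MUL C, C'. After: A=1 B=0 C=0 D=0 ZF=1 PC=3
Step 19: PC=3 exec 'MUL B, D'. After: A=1 B=0 C=0 D=0 ZF=1 PC=4
Step 20: PC=4 exec 'ADD C, D'. After: A=1 B=0 C=0 D=0 ZF=1 PC=5
Step 21: PC=5 exec 'SUB A, 1'. After: A=0 B=0 C=0 D=0 ZF=1 PC=6
Step 22: PC=6 exec 'JNZ 2'. After: A=0 B=0 C=0 D=0 ZF=1 PC=7
Step 23: PC=7 exec 'MOV C, 3'. After: A=0 B=0 C=3 D=0 ZF=1 PC=8
Step 24: PC=8 exec 'ADD C, 3'. After: A=0 B=0 C=6 D=0 ZF=0 PC=9
Step 25: PC=9 exec 'MOV A, 1'. After: A=1 B=0 C=6 D=0 ZF=0 PC=10
Step 26: PC=10 exec 'MOV C, 1'. After: A=1 B=0 C=1 D=0 ZF=0 PC=11
Step 27: PC=11 exec 'MOV C, 6'. After: A=1 B=0 C=6 D=0 ZF=0 PC=12
Step 28: PC=12 exec 'MOV C, 5'. After: A=1 B=0 C=5 D=0 ZF=0 PC=13
Step 29: PC=13 exec 'ADD A, 6'. After: A=7 B=0 C=5 D=0 ZF=0 PC=14
Step 30: PC=14 exec 'HALT'. After: A=7 B=0 C=5 D=0 ZF=0 PC=14 HALTED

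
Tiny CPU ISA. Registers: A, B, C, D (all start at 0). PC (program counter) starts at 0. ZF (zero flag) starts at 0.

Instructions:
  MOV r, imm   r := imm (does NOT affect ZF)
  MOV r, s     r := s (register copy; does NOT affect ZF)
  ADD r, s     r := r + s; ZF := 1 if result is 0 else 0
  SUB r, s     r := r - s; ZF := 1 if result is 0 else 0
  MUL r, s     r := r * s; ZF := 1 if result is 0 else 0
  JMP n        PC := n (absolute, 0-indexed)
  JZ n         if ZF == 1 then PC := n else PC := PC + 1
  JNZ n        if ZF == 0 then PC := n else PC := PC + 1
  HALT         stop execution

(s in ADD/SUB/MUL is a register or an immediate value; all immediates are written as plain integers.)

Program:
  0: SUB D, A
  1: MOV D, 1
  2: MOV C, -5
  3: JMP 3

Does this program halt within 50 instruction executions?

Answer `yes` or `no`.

Step 1: PC=0 exec 'SUB D, A'. After: A=0 B=0 C=0 D=0 ZF=1 PC=1
Step 2: PC=1 exec 'MOV D, 1'. After: A=0 B=0 C=0 D=1 ZF=1 PC=2
Step 3: PC=2 exec 'MOV C, -5'. After: A=0 B=0 C=-5 D=1 ZF=1 PC=3
Step 4: PC=3 exec 'JMP 3'. After: A=0 B=0 C=-5 D=1 ZF=1 PC=3
State after step 4 equals state after step 3: the program is in a cycle of length 1 and will never halt.

Answer: no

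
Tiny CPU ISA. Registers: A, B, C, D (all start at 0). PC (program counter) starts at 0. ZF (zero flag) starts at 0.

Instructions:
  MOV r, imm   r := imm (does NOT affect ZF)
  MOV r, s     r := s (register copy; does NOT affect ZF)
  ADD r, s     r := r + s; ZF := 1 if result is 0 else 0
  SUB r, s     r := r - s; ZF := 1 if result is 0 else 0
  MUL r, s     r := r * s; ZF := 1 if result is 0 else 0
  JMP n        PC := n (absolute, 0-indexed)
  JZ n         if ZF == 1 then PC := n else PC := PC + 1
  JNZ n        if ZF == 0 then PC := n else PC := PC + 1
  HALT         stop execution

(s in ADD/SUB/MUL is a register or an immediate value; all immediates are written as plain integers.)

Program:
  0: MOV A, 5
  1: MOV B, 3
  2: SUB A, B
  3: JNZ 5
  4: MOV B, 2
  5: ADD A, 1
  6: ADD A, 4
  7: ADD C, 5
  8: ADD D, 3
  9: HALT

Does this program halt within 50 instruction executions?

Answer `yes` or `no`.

Step 1: PC=0 exec 'MOV A, 5'. After: A=5 B=0 C=0 D=0 ZF=0 PC=1
Step 2: PC=1 exec 'MOV B, 3'. After: A=5 B=3 C=0 D=0 ZF=0 PC=2
Step 3: PC=2 exec 'SUB A, B'. After: A=2 B=3 C=0 D=0 ZF=0 PC=3
Step 4: PC=3 exec 'JNZ 5'. After: A=2 B=3 C=0 D=0 ZF=0 PC=5
Step 5: PC=5 exec 'ADD A, 1'. After: A=3 B=3 C=0 D=0 ZF=0 PC=6
Step 6: PC=6 exec 'ADD A, 4'. After: A=7 B=3 C=0 D=0 ZF=0 PC=7
Step 7: PC=7 exec 'ADD C, 5'. After: A=7 B=3 C=5 D=0 ZF=0 PC=8
Step 8: PC=8 exec 'ADD D, 3'. After: A=7 B=3 C=5 D=3 ZF=0 PC=9
Step 9: PC=9 exec 'HALT'. After: A=7 B=3 C=5 D=3 ZF=0 PC=9 HALTED

Answer: yes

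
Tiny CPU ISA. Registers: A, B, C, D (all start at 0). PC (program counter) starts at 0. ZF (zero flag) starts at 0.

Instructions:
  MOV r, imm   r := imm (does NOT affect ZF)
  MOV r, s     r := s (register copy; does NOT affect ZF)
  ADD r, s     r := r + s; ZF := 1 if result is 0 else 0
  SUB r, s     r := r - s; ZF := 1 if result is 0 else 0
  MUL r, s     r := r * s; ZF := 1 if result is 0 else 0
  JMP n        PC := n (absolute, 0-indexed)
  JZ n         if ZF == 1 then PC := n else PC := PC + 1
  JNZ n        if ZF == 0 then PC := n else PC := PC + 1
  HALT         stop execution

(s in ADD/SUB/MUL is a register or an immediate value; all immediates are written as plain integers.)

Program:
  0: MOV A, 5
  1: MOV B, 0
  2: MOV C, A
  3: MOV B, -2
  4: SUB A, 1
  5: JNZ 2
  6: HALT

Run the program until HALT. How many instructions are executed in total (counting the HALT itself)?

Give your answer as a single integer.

Step 1: PC=0 exec 'MOV A, 5'. After: A=5 B=0 C=0 D=0 ZF=0 PC=1
Step 2: PC=1 exec 'MOV B, 0'. After: A=5 B=0 C=0 D=0 ZF=0 PC=2
Step 3: PC=2 exec 'MOV C, A'. After: A=5 B=0 C=5 D=0 ZF=0 PC=3
Step 4: PC=3 exec 'MOV B, -2'. After: A=5 B=-2 C=5 D=0 ZF=0 PC=4
Step 5: PC=4 exec 'SUB A, 1'. After: A=4 B=-2 C=5 D=0 ZF=0 PC=5
Step 6: PC=5 exec 'JNZ 2'. After: A=4 B=-2 C=5 D=0 ZF=0 PC=2
Step 7: PC=2 exec 'MOV C, A'. After: A=4 B=-2 C=4 D=0 ZF=0 PC=3
Step 8: PC=3 exec 'MOV B, -2'. After: A=4 B=-2 C=4 D=0 ZF=0 PC=4
Step 9: PC=4 exec 'SUB A, 1'. After: A=3 B=-2 C=4 D=0 ZF=0 PC=5
Step 10: PC=5 exec 'JNZ 2'. After: A=3 B=-2 C=4 D=0 ZF=0 PC=2
Step 11: PC=2 exec 'MOV C, A'. After: A=3 B=-2 C=3 D=0 ZF=0 PC=3
Step 12: PC=3 exec 'MOV B, -2'. After: A=3 B=-2 C=3 D=0 ZF=0 PC=4
Step 13: PC=4 exec 'SUB A, 1'. After: A=2 B=-2 C=3 D=0 ZF=0 PC=5
Step 14: PC=5 exec 'JNZ 2'. After: A=2 B=-2 C=3 D=0 ZF=0 PC=2
Step 15: PC=2 exec 'MOV C, A'. After: A=2 B=-2 C=2 D=0 ZF=0 PC=3
Step 16: PC=3 exec 'MOV B, -2'. After: A=2 B=-2 C=2 D=0 ZF=0 PC=4
Step 17: PC=4 exec 'SUB A, 1'. After: A=1 B=-2 C=2 D=0 ZF=0 PC=5
Step 18: PC=5 exec 'JNZ 2'. After: A=1 B=-2 C=2 D=0 ZF=0 PC=2
Step 19: PC=2 exec 'MOV C, A'. After: A=1 B=-2 C=1 D=0 ZF=0 PC=3
Step 20: PC=3 exec 'MOV B, -2'. After: A=1 B=-2 C=1 D=0 ZF=0 PC=4
Step 21: PC=4 exec 'SUB A, 1'. After: A=0 B=-2 C=1 D=0 ZF=1 PC=5
Step 22: PC=5 exec 'JNZ 2'. After: A=0 B=-2 C=1 D=0 ZF=1 PC=6
Step 23: PC=6 exec 'HALT'. After: A=0 B=-2 C=1 D=0 ZF=1 PC=6 HALTED
Total instructions executed: 23

Answer: 23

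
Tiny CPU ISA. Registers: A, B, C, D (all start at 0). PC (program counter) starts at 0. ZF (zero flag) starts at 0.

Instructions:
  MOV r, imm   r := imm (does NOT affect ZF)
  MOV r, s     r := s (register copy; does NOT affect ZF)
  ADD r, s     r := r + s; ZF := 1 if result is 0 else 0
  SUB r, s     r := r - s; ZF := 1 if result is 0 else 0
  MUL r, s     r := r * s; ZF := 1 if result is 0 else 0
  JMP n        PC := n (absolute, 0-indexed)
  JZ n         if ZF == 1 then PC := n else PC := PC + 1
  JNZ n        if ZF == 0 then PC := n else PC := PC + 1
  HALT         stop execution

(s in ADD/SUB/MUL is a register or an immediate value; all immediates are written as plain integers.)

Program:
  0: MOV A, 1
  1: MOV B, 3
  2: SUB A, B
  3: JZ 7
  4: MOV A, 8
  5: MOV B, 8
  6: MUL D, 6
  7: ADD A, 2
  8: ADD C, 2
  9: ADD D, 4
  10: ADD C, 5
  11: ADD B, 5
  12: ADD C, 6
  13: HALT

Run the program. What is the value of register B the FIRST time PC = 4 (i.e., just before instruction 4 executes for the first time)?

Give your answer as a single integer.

Step 1: PC=0 exec 'MOV A, 1'. After: A=1 B=0 C=0 D=0 ZF=0 PC=1
Step 2: PC=1 exec 'MOV B, 3'. After: A=1 B=3 C=0 D=0 ZF=0 PC=2
Step 3: PC=2 exec 'SUB A, B'. After: A=-2 B=3 C=0 D=0 ZF=0 PC=3
Step 4: PC=3 exec 'JZ 7'. After: A=-2 B=3 C=0 D=0 ZF=0 PC=4
First time PC=4: B=3

3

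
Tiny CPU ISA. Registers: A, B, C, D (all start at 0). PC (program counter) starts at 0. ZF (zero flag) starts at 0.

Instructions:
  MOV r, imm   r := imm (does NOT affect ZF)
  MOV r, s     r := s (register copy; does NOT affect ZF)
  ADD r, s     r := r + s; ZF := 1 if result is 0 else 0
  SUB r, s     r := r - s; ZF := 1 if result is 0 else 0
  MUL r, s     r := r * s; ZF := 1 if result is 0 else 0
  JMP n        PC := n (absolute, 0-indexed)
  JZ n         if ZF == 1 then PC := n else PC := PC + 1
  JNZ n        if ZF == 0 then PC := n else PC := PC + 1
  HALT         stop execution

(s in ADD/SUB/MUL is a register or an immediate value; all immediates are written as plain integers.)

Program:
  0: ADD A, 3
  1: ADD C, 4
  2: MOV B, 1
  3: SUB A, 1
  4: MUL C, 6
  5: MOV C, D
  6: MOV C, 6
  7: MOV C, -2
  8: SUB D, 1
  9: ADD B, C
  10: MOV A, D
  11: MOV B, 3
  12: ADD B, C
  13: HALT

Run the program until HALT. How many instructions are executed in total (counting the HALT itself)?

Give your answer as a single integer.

Step 1: PC=0 exec 'ADD A, 3'. After: A=3 B=0 C=0 D=0 ZF=0 PC=1
Step 2: PC=1 exec 'ADD C, 4'. After: A=3 B=0 C=4 D=0 ZF=0 PC=2
Step 3: PC=2 exec 'MOV B, 1'. After: A=3 B=1 C=4 D=0 ZF=0 PC=3
Step 4: PC=3 exec 'SUB A, 1'. After: A=2 B=1 C=4 D=0 ZF=0 PC=4
Step 5: PC=4 exec 'MUL C, 6'. After: A=2 B=1 C=24 D=0 ZF=0 PC=5
Step 6: PC=5 exec 'MOV C, D'. After: A=2 B=1 C=0 D=0 ZF=0 PC=6
Step 7: PC=6 exec 'MOV C, 6'. After: A=2 B=1 C=6 D=0 ZF=0 PC=7
Step 8: PC=7 exec 'MOV C, -2'. After: A=2 B=1 C=-2 D=0 ZF=0 PC=8
Step 9: PC=8 exec 'SUB D, 1'. After: A=2 B=1 C=-2 D=-1 ZF=0 PC=9
Step 10: PC=9 exec 'ADD B, C'. After: A=2 B=-1 C=-2 D=-1 ZF=0 PC=10
Step 11: PC=10 exec 'MOV A, D'. After: A=-1 B=-1 C=-2 D=-1 ZF=0 PC=11
Step 12: PC=11 exec 'MOV B, 3'. After: A=-1 B=3 C=-2 D=-1 ZF=0 PC=12
Step 13: PC=12 exec 'ADD B, C'. After: A=-1 B=1 C=-2 D=-1 ZF=0 PC=13
Step 14: PC=13 exec 'HALT'. After: A=-1 B=1 C=-2 D=-1 ZF=0 PC=13 HALTED
Total instructions executed: 14

Answer: 14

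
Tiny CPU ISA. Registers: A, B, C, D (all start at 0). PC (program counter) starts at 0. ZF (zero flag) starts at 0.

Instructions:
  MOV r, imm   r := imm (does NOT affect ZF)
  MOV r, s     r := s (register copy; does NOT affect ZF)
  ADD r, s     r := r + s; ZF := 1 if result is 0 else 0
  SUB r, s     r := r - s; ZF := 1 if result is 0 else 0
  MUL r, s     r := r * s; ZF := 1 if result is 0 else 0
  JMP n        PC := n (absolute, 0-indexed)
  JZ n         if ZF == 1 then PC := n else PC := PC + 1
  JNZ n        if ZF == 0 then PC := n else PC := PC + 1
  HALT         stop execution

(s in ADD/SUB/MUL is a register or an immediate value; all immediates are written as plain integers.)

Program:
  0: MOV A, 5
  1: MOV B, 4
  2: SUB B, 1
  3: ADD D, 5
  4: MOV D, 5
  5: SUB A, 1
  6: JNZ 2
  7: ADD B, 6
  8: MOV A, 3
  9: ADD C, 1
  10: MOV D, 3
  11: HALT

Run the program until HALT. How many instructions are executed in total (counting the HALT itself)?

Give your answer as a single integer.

Answer: 32

Derivation:
Step 1: PC=0 exec 'MOV A, 5'. After: A=5 B=0 C=0 D=0 ZF=0 PC=1
Step 2: PC=1 exec 'MOV B, 4'. After: A=5 B=4 C=0 D=0 ZF=0 PC=2
Step 3: PC=2 exec 'SUB B, 1'. After: A=5 B=3 C=0 D=0 ZF=0 PC=3
Step 4: PC=3 exec 'ADD D, 5'. After: A=5 B=3 C=0 D=5 ZF=0 PC=4
Step 5: PC=4 exec 'MOV D, 5'. After: A=5 B=3 C=0 D=5 ZF=0 PC=5
Step 6: PC=5 exec 'SUB A, 1'. After: A=4 B=3 C=0 D=5 ZF=0 PC=6
Step 7: PC=6 exec 'JNZ 2'. After: A=4 B=3 C=0 D=5 ZF=0 PC=2
Step 8: PC=2 exec 'SUB B, 1'. After: A=4 B=2 C=0 D=5 ZF=0 PC=3
Step 9: PC=3 exec 'ADD D, 5'. After: A=4 B=2 C=0 D=10 ZF=0 PC=4
Step 10: PC=4 exec 'MOV D, 5'. After: A=4 B=2 C=0 D=5 ZF=0 PC=5
Step 11: PC=5 exec 'SUB A, 1'. After: A=3 B=2 C=0 D=5 ZF=0 PC=6
Step 12: PC=6 exec 'JNZ 2'. After: A=3 B=2 C=0 D=5 ZF=0 PC=2
Step 13: PC=2 exec 'SUB B, 1'. After: A=3 B=1 C=0 D=5 ZF=0 PC=3
Step 14: PC=3 exec 'ADD D, 5'. After: A=3 B=1 C=0 D=10 ZF=0 PC=4
Step 15: PC=4 exec 'MOV D, 5'. After: A=3 B=1 C=0 D=5 ZF=0 PC=5
Step 16: PC=5 exec 'SUB A, 1'. After: A=2 B=1 C=0 D=5 ZF=0 PC=6
Step 17: PC=6 exec 'JNZ 2'. After: A=2 B=1 C=0 D=5 ZF=0 PC=2
Step 18: PC=2 exec 'SUB B, 1'. After: A=2 B=0 C=0 D=5 ZF=1 PC=3
Step 19: PC=3 exec 'ADD D, 5'. After: A=2 B=0 C=0 D=10 ZF=0 PC=4
Step 20: PC=4 exec 'MOV D, 5'. After: A=2 B=0 C=0 D=5 ZF=0 PC=5
Step 21: PC=5 exec 'SUB A, 1'. After: A=1 B=0 C=0 D=5 ZF=0 PC=6
Step 22: PC=6 exec 'JNZ 2'. After: A=1 B=0 C=0 D=5 ZF=0 PC=2
Step 23: PC=2 exec 'SUB B, 1'. After: A=1 B=-1 C=0 D=5 ZF=0 PC=3
Step 24: PC=3 exec 'ADD D, 5'. After: A=1 B=-1 C=0 D=10 ZF=0 PC=4
Step 25: PC=4 exec 'MOV D, 5'. After: A=1 B=-1 C=0 D=5 ZF=0 PC=5
Step 26: PC=5 exec 'SUB A, 1'. After: A=0 B=-1 C=0 D=5 ZF=1 PC=6
Step 27: PC=6 exec 'JNZ 2'. After: A=0 B=-1 C=0 D=5 ZF=1 PC=7
Step 28: PC=7 exec 'ADD B, 6'. After: A=0 B=5 C=0 D=5 ZF=0 PC=8
Step 29: PC=8 exec 'MOV A, 3'. After: A=3 B=5 C=0 D=5 ZF=0 PC=9
Step 30: PC=9 exec 'ADD C, 1'. After: A=3 B=5 C=1 D=5 ZF=0 PC=10
Step 31: PC=10 exec 'MOV D, 3'. After: A=3 B=5 C=1 D=3 ZF=0 PC=11
Step 32: PC=11 exec 'HALT'. After: A=3 B=5 C=1 D=3 ZF=0 PC=11 HALTED
Total instructions executed: 32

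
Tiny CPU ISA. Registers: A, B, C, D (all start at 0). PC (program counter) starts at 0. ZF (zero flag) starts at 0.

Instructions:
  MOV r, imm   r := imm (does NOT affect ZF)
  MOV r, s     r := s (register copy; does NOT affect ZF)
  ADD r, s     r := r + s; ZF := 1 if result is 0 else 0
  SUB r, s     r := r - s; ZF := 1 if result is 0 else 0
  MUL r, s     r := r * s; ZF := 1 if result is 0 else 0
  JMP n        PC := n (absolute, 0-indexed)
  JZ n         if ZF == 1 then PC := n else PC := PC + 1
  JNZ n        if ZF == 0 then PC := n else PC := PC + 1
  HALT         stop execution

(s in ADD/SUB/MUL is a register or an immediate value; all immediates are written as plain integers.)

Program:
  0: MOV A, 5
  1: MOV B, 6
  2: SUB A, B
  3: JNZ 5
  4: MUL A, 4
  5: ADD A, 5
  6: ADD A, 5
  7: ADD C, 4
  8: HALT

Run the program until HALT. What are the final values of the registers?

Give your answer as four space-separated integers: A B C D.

Answer: 9 6 4 0

Derivation:
Step 1: PC=0 exec 'MOV A, 5'. After: A=5 B=0 C=0 D=0 ZF=0 PC=1
Step 2: PC=1 exec 'MOV B, 6'. After: A=5 B=6 C=0 D=0 ZF=0 PC=2
Step 3: PC=2 exec 'SUB A, B'. After: A=-1 B=6 C=0 D=0 ZF=0 PC=3
Step 4: PC=3 exec 'JNZ 5'. After: A=-1 B=6 C=0 D=0 ZF=0 PC=5
Step 5: PC=5 exec 'ADD A, 5'. After: A=4 B=6 C=0 D=0 ZF=0 PC=6
Step 6: PC=6 exec 'ADD A, 5'. After: A=9 B=6 C=0 D=0 ZF=0 PC=7
Step 7: PC=7 exec 'ADD C, 4'. After: A=9 B=6 C=4 D=0 ZF=0 PC=8
Step 8: PC=8 exec 'HALT'. After: A=9 B=6 C=4 D=0 ZF=0 PC=8 HALTED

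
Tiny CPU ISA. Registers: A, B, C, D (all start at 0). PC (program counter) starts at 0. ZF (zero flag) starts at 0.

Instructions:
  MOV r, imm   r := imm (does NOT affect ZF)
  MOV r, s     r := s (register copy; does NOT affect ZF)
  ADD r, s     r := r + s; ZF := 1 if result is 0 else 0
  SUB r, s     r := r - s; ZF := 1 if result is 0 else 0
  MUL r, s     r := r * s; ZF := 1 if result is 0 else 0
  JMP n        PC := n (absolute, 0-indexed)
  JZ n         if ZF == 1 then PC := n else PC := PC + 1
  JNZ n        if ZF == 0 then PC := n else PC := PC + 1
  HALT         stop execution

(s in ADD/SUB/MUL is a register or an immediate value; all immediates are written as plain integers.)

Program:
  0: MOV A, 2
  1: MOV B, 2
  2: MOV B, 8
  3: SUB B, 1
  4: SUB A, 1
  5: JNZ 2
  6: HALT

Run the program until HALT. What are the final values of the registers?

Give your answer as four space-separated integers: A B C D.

Answer: 0 7 0 0

Derivation:
Step 1: PC=0 exec 'MOV A, 2'. After: A=2 B=0 C=0 D=0 ZF=0 PC=1
Step 2: PC=1 exec 'MOV B, 2'. After: A=2 B=2 C=0 D=0 ZF=0 PC=2
Step 3: PC=2 exec 'MOV B, 8'. After: A=2 B=8 C=0 D=0 ZF=0 PC=3
Step 4: PC=3 exec 'SUB B, 1'. After: A=2 B=7 C=0 D=0 ZF=0 PC=4
Step 5: PC=4 exec 'SUB A, 1'. After: A=1 B=7 C=0 D=0 ZF=0 PC=5
Step 6: PC=5 exec 'JNZ 2'. After: A=1 B=7 C=0 D=0 ZF=0 PC=2
Step 7: PC=2 exec 'MOV B, 8'. After: A=1 B=8 C=0 D=0 ZF=0 PC=3
Step 8: PC=3 exec 'SUB B, 1'. After: A=1 B=7 C=0 D=0 ZF=0 PC=4
Step 9: PC=4 exec 'SUB A, 1'. After: A=0 B=7 C=0 D=0 ZF=1 PC=5
Step 10: PC=5 exec 'JNZ 2'. After: A=0 B=7 C=0 D=0 ZF=1 PC=6
Step 11: PC=6 exec 'HALT'. After: A=0 B=7 C=0 D=0 ZF=1 PC=6 HALTED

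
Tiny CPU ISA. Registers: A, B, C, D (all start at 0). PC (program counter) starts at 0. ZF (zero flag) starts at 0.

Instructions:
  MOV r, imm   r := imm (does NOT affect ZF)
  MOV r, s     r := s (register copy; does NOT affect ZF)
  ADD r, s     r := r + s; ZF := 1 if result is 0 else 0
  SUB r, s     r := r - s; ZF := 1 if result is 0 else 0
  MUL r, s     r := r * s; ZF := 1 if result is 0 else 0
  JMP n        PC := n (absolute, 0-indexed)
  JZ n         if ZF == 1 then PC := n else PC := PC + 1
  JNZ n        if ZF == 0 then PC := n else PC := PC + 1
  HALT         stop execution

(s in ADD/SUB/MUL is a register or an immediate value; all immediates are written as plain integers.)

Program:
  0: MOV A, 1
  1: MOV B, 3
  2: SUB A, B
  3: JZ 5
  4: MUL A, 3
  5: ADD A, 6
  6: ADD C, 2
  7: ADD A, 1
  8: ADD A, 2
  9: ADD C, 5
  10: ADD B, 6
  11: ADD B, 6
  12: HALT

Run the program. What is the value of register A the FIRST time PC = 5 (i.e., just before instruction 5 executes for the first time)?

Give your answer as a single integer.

Step 1: PC=0 exec 'MOV A, 1'. After: A=1 B=0 C=0 D=0 ZF=0 PC=1
Step 2: PC=1 exec 'MOV B, 3'. After: A=1 B=3 C=0 D=0 ZF=0 PC=2
Step 3: PC=2 exec 'SUB A, B'. After: A=-2 B=3 C=0 D=0 ZF=0 PC=3
Step 4: PC=3 exec 'JZ 5'. After: A=-2 B=3 C=0 D=0 ZF=0 PC=4
Step 5: PC=4 exec 'MUL A, 3'. After: A=-6 B=3 C=0 D=0 ZF=0 PC=5
First time PC=5: A=-6

-6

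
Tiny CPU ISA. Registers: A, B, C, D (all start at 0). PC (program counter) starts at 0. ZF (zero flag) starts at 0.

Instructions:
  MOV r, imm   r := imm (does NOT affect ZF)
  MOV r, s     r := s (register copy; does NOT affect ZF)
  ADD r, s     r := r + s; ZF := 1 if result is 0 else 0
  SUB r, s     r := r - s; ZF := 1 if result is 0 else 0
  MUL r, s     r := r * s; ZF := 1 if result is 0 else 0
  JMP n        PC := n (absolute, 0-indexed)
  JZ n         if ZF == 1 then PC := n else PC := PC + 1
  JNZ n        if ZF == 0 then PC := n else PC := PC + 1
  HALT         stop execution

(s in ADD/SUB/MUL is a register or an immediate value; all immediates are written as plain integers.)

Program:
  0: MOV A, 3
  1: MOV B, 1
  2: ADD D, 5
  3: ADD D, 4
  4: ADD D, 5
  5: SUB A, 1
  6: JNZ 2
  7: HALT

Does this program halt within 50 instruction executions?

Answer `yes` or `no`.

Step 1: PC=0 exec 'MOV A, 3'. After: A=3 B=0 C=0 D=0 ZF=0 PC=1
Step 2: PC=1 exec 'MOV B, 1'. After: A=3 B=1 C=0 D=0 ZF=0 PC=2
Step 3: PC=2 exec 'ADD D, 5'. After: A=3 B=1 C=0 D=5 ZF=0 PC=3
Step 4: PC=3 exec 'ADD D, 4'. After: A=3 B=1 C=0 D=9 ZF=0 PC=4
Step 5: PC=4 exec 'ADD D, 5'. After: A=3 B=1 C=0 D=14 ZF=0 PC=5
Step 6: PC=5 exec 'SUB A, 1'. After: A=2 B=1 C=0 D=14 ZF=0 PC=6
Step 7: PC=6 exec 'JNZ 2'. After: A=2 B=1 C=0 D=14 ZF=0 PC=2
Step 8: PC=2 exec 'ADD D, 5'. After: A=2 B=1 C=0 D=19 ZF=0 PC=3
Step 9: PC=3 exec 'ADD D, 4'. After: A=2 B=1 C=0 D=23 ZF=0 PC=4
Step 10: PC=4 exec 'ADD D, 5'. After: A=2 B=1 C=0 D=28 ZF=0 PC=5
Step 11: PC=5 exec 'SUB A, 1'. After: A=1 B=1 C=0 D=28 ZF=0 PC=6
Step 12: PC=6 exec 'JNZ 2'. After: A=1 B=1 C=0 D=28 ZF=0 PC=2
Step 13: PC=2 exec 'ADD D, 5'. After: A=1 B=1 C=0 D=33 ZF=0 PC=3
Step 14: PC=3 exec 'ADD D, 4'. After: A=1 B=1 C=0 D=37 ZF=0 PC=4
Step 15: PC=4 exec 'ADD D, 5'. After: A=1 B=1 C=0 D=42 ZF=0 PC=5
Step 16: PC=5 exec 'SUB A, 1'. After: A=0 B=1 C=0 D=42 ZF=1 PC=6
Step 17: PC=6 exec 'JNZ 2'. After: A=0 B=1 C=0 D=42 ZF=1 PC=7
Step 18: PC=7 exec 'HALT'. After: A=0 B=1 C=0 D=42 ZF=1 PC=7 HALTED

Answer: yes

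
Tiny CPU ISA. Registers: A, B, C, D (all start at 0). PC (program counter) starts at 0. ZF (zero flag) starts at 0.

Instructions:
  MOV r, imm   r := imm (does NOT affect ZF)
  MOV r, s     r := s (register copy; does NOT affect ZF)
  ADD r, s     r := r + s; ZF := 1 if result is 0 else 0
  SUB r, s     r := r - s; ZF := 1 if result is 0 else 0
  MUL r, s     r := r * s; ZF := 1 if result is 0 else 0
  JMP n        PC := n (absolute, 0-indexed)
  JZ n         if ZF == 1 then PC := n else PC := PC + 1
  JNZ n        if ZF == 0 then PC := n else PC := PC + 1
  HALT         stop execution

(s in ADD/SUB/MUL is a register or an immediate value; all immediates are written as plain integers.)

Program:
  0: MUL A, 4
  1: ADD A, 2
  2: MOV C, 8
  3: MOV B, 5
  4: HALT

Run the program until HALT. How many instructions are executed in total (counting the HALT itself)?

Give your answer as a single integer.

Answer: 5

Derivation:
Step 1: PC=0 exec 'MUL A, 4'. After: A=0 B=0 C=0 D=0 ZF=1 PC=1
Step 2: PC=1 exec 'ADD A, 2'. After: A=2 B=0 C=0 D=0 ZF=0 PC=2
Step 3: PC=2 exec 'MOV C, 8'. After: A=2 B=0 C=8 D=0 ZF=0 PC=3
Step 4: PC=3 exec 'MOV B, 5'. After: A=2 B=5 C=8 D=0 ZF=0 PC=4
Step 5: PC=4 exec 'HALT'. After: A=2 B=5 C=8 D=0 ZF=0 PC=4 HALTED
Total instructions executed: 5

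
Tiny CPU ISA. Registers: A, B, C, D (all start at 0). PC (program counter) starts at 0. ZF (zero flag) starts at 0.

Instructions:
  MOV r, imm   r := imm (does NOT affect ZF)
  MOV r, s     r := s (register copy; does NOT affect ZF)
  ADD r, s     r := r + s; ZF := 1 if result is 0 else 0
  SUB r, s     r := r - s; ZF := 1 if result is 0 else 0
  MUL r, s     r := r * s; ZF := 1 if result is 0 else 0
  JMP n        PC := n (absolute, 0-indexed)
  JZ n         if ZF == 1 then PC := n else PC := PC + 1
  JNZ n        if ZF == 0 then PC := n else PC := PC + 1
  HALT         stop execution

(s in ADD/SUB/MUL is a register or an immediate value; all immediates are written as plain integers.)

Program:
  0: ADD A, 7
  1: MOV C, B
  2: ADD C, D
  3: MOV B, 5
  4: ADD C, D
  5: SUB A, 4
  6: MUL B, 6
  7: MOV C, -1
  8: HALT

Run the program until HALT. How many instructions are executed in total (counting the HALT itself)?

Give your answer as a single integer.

Answer: 9

Derivation:
Step 1: PC=0 exec 'ADD A, 7'. After: A=7 B=0 C=0 D=0 ZF=0 PC=1
Step 2: PC=1 exec 'MOV C, B'. After: A=7 B=0 C=0 D=0 ZF=0 PC=2
Step 3: PC=2 exec 'ADD C, D'. After: A=7 B=0 C=0 D=0 ZF=1 PC=3
Step 4: PC=3 exec 'MOV B, 5'. After: A=7 B=5 C=0 D=0 ZF=1 PC=4
Step 5: PC=4 exec 'ADD C, D'. After: A=7 B=5 C=0 D=0 ZF=1 PC=5
Step 6: PC=5 exec 'SUB A, 4'. After: A=3 B=5 C=0 D=0 ZF=0 PC=6
Step 7: PC=6 exec 'MUL B, 6'. After: A=3 B=30 C=0 D=0 ZF=0 PC=7
Step 8: PC=7 exec 'MOV C, -1'. After: A=3 B=30 C=-1 D=0 ZF=0 PC=8
Step 9: PC=8 exec 'HALT'. After: A=3 B=30 C=-1 D=0 ZF=0 PC=8 HALTED
Total instructions executed: 9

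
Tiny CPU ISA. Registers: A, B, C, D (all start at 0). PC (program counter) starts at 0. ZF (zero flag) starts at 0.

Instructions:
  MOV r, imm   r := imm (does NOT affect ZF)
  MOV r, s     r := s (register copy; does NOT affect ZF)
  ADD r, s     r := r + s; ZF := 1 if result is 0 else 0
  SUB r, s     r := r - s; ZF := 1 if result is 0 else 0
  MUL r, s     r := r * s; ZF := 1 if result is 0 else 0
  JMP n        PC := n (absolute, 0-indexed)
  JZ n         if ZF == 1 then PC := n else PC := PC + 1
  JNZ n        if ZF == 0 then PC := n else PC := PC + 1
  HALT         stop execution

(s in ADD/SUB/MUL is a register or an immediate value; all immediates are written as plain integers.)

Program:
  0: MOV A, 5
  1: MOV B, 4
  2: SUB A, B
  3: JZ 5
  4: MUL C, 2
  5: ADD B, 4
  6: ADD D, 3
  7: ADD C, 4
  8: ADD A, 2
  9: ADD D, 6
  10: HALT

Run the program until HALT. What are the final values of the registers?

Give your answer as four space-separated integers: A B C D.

Answer: 3 8 4 9

Derivation:
Step 1: PC=0 exec 'MOV A, 5'. After: A=5 B=0 C=0 D=0 ZF=0 PC=1
Step 2: PC=1 exec 'MOV B, 4'. After: A=5 B=4 C=0 D=0 ZF=0 PC=2
Step 3: PC=2 exec 'SUB A, B'. After: A=1 B=4 C=0 D=0 ZF=0 PC=3
Step 4: PC=3 exec 'JZ 5'. After: A=1 B=4 C=0 D=0 ZF=0 PC=4
Step 5: PC=4 exec 'MUL C, 2'. After: A=1 B=4 C=0 D=0 ZF=1 PC=5
Step 6: PC=5 exec 'ADD B, 4'. After: A=1 B=8 C=0 D=0 ZF=0 PC=6
Step 7: PC=6 exec 'ADD D, 3'. After: A=1 B=8 C=0 D=3 ZF=0 PC=7
Step 8: PC=7 exec 'ADD C, 4'. After: A=1 B=8 C=4 D=3 ZF=0 PC=8
Step 9: PC=8 exec 'ADD A, 2'. After: A=3 B=8 C=4 D=3 ZF=0 PC=9
Step 10: PC=9 exec 'ADD D, 6'. After: A=3 B=8 C=4 D=9 ZF=0 PC=10
Step 11: PC=10 exec 'HALT'. After: A=3 B=8 C=4 D=9 ZF=0 PC=10 HALTED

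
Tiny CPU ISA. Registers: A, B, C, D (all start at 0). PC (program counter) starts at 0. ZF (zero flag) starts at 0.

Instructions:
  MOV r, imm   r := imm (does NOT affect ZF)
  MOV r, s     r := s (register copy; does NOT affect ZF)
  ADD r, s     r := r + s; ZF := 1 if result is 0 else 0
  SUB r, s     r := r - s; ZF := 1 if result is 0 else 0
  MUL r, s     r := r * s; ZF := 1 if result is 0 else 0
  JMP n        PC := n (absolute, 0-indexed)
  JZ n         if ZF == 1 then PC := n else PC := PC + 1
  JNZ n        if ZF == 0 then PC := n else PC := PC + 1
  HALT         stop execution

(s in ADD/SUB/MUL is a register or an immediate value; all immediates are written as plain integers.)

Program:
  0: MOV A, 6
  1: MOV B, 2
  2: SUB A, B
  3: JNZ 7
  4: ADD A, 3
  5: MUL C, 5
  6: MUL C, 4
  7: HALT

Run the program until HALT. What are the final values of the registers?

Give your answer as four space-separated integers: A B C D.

Answer: 4 2 0 0

Derivation:
Step 1: PC=0 exec 'MOV A, 6'. After: A=6 B=0 C=0 D=0 ZF=0 PC=1
Step 2: PC=1 exec 'MOV B, 2'. After: A=6 B=2 C=0 D=0 ZF=0 PC=2
Step 3: PC=2 exec 'SUB A, B'. After: A=4 B=2 C=0 D=0 ZF=0 PC=3
Step 4: PC=3 exec 'JNZ 7'. After: A=4 B=2 C=0 D=0 ZF=0 PC=7
Step 5: PC=7 exec 'HALT'. After: A=4 B=2 C=0 D=0 ZF=0 PC=7 HALTED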